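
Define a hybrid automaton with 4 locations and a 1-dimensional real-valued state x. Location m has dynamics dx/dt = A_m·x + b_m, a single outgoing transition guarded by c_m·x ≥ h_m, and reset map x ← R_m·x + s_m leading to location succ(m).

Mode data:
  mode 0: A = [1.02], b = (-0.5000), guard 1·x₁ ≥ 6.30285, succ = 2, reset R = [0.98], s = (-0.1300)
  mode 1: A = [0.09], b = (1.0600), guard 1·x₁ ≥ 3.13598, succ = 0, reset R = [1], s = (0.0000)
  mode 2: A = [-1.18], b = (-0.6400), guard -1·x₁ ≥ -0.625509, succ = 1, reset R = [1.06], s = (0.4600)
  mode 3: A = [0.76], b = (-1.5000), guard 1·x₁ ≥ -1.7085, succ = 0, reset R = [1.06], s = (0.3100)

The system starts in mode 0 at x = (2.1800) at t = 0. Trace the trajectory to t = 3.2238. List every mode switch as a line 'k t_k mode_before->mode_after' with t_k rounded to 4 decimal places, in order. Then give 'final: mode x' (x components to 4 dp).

Mode 0: guard c·x = 6.3029 hit at Δt = 1.2112 (t = 1.2112), x⁻ = (6.3029) → reset → x⁺ = (6.0468), jump to mode 2
Mode 2: guard c·x = -0.6255 hit at Δt = 1.4663 (t = 2.6775), x⁻ = (0.6255) → reset → x⁺ = (1.1230), jump to mode 1
Mode 1: flow for 0.5463 to horizon, guard not reached → x = (1.7732)

1 1.2112 0->2
2 2.6775 2->1
final: 1 1.7732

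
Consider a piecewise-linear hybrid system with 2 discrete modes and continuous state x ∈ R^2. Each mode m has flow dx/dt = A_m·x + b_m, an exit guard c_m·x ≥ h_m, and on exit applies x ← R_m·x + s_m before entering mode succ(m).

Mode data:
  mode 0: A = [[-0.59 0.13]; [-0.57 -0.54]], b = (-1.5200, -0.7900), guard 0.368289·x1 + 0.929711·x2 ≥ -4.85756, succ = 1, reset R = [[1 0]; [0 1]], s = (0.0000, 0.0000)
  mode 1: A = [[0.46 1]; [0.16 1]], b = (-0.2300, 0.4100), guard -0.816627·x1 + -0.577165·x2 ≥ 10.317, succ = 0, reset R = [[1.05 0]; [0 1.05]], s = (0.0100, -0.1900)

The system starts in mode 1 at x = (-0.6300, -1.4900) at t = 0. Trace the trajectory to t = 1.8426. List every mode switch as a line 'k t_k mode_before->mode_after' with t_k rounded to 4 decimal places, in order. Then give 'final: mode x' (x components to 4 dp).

Mode 1: guard c·x = 10.3170 hit at Δt = 1.4716 (t = 1.4716), x⁻ = (-8.0500, -6.4854) → reset → x⁺ = (-8.4425, -6.9996), jump to mode 0
Mode 0: flow for 0.3710 to horizon, guard not reached → x = (-7.5331, -4.4679)

1 1.4716 1->0
final: 0 -7.5331 -4.4679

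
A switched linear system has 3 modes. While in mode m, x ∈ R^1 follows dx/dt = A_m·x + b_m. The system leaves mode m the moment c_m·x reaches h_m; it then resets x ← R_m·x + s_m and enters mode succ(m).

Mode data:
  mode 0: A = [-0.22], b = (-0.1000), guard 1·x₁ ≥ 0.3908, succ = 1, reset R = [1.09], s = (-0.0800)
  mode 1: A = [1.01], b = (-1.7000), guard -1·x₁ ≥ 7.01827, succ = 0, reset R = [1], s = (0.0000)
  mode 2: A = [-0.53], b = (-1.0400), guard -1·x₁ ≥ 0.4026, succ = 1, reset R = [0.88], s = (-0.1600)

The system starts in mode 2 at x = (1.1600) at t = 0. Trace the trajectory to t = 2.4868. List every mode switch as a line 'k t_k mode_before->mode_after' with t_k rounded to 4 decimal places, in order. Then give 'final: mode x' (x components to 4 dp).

1 1.3096 2->1
final: 1 -5.5326

Mode 2: guard c·x = 0.4026 hit at Δt = 1.3096 (t = 1.3096), x⁻ = (-0.4026) → reset → x⁺ = (-0.5143), jump to mode 1
Mode 1: flow for 1.1772 to horizon, guard not reached → x = (-5.5326)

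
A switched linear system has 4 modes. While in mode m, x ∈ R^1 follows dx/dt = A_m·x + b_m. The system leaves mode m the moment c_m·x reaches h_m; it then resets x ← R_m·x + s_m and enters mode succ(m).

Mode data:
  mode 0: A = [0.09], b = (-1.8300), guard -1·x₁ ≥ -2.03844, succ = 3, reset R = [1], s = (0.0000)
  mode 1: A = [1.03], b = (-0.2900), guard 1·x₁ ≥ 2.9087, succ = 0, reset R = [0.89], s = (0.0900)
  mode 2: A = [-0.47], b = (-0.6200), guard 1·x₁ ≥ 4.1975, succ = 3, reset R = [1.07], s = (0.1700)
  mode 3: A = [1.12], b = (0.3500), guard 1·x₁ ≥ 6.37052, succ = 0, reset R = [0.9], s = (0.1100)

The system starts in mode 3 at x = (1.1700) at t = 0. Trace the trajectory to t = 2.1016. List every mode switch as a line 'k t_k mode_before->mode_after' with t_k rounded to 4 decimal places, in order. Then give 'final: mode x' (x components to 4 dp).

1 1.3445 3->0
final: 0 4.8217

Mode 3: guard c·x = 6.3705 hit at Δt = 1.3445 (t = 1.3445), x⁻ = (6.3705) → reset → x⁺ = (5.8435), jump to mode 0
Mode 0: flow for 0.7571 to horizon, guard not reached → x = (4.8217)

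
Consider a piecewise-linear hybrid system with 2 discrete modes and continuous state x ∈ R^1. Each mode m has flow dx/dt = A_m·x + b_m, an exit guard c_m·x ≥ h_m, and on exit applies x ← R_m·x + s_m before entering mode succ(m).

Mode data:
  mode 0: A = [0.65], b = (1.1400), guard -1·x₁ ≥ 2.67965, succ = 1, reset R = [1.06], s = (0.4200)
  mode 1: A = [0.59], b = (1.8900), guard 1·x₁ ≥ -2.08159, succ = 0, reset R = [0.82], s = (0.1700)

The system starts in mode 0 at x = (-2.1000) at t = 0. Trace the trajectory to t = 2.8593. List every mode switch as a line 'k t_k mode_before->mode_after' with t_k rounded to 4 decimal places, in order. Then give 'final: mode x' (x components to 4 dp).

1 1.5135 0->1
2 2.1230 1->0
final: 0 -1.4037

Mode 0: guard c·x = 2.6797 hit at Δt = 1.5135 (t = 1.5135), x⁻ = (-2.6796) → reset → x⁺ = (-2.4204), jump to mode 1
Mode 1: guard c·x = -2.0816 hit at Δt = 0.6095 (t = 2.1230), x⁻ = (-2.0816) → reset → x⁺ = (-1.5369), jump to mode 0
Mode 0: flow for 0.7363 to horizon, guard not reached → x = (-1.4037)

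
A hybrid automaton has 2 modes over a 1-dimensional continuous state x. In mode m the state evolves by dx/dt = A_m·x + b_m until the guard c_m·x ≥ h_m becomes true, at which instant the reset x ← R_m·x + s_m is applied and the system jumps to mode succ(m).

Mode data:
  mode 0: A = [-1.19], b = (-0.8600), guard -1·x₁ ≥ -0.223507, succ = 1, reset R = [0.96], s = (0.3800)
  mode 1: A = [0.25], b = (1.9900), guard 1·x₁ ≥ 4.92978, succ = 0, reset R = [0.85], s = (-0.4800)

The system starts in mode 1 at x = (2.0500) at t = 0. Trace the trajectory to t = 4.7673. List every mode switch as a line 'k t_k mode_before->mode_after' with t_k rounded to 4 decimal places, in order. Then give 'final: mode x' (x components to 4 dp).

Mode 1: guard c·x = 4.9298 hit at Δt = 1.0114 (t = 1.0114), x⁻ = (4.9298) → reset → x⁺ = (3.7103), jump to mode 0
Mode 0: guard c·x = -0.2235 hit at Δt = 1.2978 (t = 2.3092), x⁻ = (0.2235) → reset → x⁺ = (0.5946), jump to mode 1
Mode 1: guard c·x = 4.9298 hit at Δt = 1.6399 (t = 3.9491), x⁻ = (4.9298) → reset → x⁺ = (3.7103), jump to mode 0
Mode 0: flow for 0.8182 to horizon, guard not reached → x = (0.9516)

1 1.0114 1->0
2 2.3092 0->1
3 3.9491 1->0
final: 0 0.9516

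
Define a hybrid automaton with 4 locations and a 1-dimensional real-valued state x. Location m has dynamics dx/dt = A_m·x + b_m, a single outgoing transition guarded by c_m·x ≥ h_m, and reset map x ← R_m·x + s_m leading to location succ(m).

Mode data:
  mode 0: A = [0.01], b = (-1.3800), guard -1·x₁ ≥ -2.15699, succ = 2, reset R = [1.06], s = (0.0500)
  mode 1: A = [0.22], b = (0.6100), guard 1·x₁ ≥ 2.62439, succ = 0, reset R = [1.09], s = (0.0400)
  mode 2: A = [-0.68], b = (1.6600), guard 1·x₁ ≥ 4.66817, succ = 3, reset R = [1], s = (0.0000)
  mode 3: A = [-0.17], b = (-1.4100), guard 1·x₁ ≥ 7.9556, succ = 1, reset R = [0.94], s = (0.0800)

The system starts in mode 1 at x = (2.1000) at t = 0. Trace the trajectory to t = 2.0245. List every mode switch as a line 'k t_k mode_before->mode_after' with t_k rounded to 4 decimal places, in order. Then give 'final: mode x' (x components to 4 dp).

Mode 1: guard c·x = 2.6244 hit at Δt = 0.4646 (t = 0.4646), x⁻ = (2.6244) → reset → x⁺ = (2.9006), jump to mode 0
Mode 0: guard c·x = -2.1570 hit at Δt = 0.5489 (t = 1.0135), x⁻ = (2.1570) → reset → x⁺ = (2.3364), jump to mode 2
Mode 2: flow for 1.0110 to horizon, guard not reached → x = (2.3885)

1 0.4646 1->0
2 1.0135 0->2
final: 2 2.3885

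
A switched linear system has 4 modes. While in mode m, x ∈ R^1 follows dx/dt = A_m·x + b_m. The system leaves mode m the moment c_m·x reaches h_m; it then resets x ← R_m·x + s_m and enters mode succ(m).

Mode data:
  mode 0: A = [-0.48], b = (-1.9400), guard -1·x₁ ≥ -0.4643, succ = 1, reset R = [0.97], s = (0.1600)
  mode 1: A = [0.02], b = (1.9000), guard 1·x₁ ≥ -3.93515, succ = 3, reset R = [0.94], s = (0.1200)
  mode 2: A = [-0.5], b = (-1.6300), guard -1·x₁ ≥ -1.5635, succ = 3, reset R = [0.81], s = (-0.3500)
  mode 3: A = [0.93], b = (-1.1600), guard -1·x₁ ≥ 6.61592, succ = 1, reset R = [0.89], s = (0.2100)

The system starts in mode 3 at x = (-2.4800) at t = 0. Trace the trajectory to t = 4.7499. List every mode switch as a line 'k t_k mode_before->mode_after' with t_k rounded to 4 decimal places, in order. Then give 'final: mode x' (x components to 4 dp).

1 0.8027 3->1
2 1.7690 1->3
3 2.2938 3->1
4 3.2601 1->3
5 3.7850 3->1
final: 1 -3.9377

Mode 3: guard c·x = 6.6159 hit at Δt = 0.8027 (t = 0.8027), x⁻ = (-6.6159) → reset → x⁺ = (-5.6782), jump to mode 1
Mode 1: guard c·x = -3.9352 hit at Δt = 0.9663 (t = 1.7690), x⁻ = (-3.9352) → reset → x⁺ = (-3.5790), jump to mode 3
Mode 3: guard c·x = 6.6159 hit at Δt = 0.5248 (t = 2.2938), x⁻ = (-6.6159) → reset → x⁺ = (-5.6782), jump to mode 1
Mode 1: guard c·x = -3.9352 hit at Δt = 0.9663 (t = 3.2601), x⁻ = (-3.9352) → reset → x⁺ = (-3.5790), jump to mode 3
Mode 3: guard c·x = 6.6159 hit at Δt = 0.5248 (t = 3.7850), x⁻ = (-6.6159) → reset → x⁺ = (-5.6782), jump to mode 1
Mode 1: flow for 0.9649 to horizon, guard not reached → x = (-3.9377)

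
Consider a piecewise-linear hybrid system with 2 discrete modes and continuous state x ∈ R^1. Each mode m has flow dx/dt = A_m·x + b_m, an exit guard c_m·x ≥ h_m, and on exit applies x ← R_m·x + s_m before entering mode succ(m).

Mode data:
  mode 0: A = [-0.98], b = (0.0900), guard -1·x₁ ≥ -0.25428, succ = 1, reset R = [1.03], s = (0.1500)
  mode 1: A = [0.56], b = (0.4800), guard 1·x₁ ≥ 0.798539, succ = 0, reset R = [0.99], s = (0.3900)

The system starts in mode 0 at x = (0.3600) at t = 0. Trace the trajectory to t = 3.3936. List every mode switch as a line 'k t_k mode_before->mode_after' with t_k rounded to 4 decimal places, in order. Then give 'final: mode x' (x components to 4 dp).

1 0.5115 0->1
2 0.9864 1->0
3 2.9276 0->1
final: 1 0.7903

Mode 0: guard c·x = -0.2543 hit at Δt = 0.5115 (t = 0.5115), x⁻ = (0.2543) → reset → x⁺ = (0.4119), jump to mode 1
Mode 1: guard c·x = 0.7985 hit at Δt = 0.4749 (t = 0.9864), x⁻ = (0.7985) → reset → x⁺ = (1.1806), jump to mode 0
Mode 0: guard c·x = -0.2543 hit at Δt = 1.9413 (t = 2.9276), x⁻ = (0.2543) → reset → x⁺ = (0.4119), jump to mode 1
Mode 1: flow for 0.4660 to horizon, guard not reached → x = (0.7903)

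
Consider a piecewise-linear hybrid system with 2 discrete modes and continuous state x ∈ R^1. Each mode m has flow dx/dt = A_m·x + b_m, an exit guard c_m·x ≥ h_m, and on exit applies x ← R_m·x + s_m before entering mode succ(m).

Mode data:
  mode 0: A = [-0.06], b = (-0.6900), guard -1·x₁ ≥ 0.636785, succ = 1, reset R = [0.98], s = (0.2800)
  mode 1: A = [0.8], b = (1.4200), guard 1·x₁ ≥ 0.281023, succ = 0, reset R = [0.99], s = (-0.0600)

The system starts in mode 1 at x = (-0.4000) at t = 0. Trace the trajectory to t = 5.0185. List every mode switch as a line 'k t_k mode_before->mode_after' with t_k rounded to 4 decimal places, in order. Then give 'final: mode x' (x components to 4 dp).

1 0.5029 1->0
2 1.7656 0->1
3 2.2186 1->0
4 3.4813 0->1
5 3.9344 1->0
final: 0 -0.5198

Mode 1: guard c·x = 0.2810 hit at Δt = 0.5029 (t = 0.5029), x⁻ = (0.2810) → reset → x⁺ = (0.2182), jump to mode 0
Mode 0: guard c·x = 0.6368 hit at Δt = 1.2627 (t = 1.7656), x⁻ = (-0.6368) → reset → x⁺ = (-0.3440), jump to mode 1
Mode 1: guard c·x = 0.2810 hit at Δt = 0.4530 (t = 2.2186), x⁻ = (0.2810) → reset → x⁺ = (0.2182), jump to mode 0
Mode 0: guard c·x = 0.6368 hit at Δt = 1.2627 (t = 3.4813), x⁻ = (-0.6368) → reset → x⁺ = (-0.3440), jump to mode 1
Mode 1: guard c·x = 0.2810 hit at Δt = 0.4530 (t = 3.9344), x⁻ = (0.2810) → reset → x⁺ = (0.2182), jump to mode 0
Mode 0: flow for 1.0841 to horizon, guard not reached → x = (-0.5198)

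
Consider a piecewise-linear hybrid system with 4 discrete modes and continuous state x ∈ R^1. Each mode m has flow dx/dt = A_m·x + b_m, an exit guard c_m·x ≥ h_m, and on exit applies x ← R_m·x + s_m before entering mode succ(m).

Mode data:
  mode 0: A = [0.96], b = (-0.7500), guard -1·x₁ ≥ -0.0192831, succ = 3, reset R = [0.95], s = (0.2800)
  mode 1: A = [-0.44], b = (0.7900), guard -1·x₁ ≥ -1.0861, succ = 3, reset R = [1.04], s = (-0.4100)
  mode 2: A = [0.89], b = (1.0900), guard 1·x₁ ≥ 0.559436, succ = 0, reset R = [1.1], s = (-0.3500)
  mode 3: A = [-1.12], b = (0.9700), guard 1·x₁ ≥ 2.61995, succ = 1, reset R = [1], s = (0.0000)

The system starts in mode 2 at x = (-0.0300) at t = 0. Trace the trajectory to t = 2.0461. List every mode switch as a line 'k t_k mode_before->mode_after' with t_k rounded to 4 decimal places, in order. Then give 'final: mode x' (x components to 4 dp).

1 0.4506 2->0
2 0.8569 0->3
final: 3 0.7162

Mode 2: guard c·x = 0.5594 hit at Δt = 0.4506 (t = 0.4506), x⁻ = (0.5594) → reset → x⁺ = (0.2654), jump to mode 0
Mode 0: guard c·x = -0.0193 hit at Δt = 0.4063 (t = 0.8569), x⁻ = (0.0193) → reset → x⁺ = (0.2983), jump to mode 3
Mode 3: flow for 1.1892 to horizon, guard not reached → x = (0.7162)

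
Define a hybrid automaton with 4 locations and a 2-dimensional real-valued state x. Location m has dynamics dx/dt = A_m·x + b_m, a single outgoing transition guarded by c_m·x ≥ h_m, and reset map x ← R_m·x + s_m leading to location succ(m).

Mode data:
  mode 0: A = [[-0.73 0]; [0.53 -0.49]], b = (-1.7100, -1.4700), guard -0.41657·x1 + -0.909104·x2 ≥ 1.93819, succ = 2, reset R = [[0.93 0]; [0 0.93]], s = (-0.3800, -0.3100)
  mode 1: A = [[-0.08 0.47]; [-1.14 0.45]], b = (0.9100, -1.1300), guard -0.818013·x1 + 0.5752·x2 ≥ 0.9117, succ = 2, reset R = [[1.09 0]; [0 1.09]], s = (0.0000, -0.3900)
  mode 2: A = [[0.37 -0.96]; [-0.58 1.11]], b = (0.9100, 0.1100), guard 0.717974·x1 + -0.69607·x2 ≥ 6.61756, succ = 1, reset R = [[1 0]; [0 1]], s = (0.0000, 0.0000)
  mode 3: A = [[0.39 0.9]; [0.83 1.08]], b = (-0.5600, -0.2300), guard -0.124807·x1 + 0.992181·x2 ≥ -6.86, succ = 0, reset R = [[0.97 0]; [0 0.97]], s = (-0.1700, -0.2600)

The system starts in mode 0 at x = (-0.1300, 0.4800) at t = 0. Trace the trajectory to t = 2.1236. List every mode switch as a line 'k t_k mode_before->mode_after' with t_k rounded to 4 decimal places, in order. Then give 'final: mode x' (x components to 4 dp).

Mode 0: guard c·x = 1.9382 hit at Δt = 1.1813 (t = 1.1813), x⁻ = (-1.4084, -1.4866) → reset → x⁺ = (-1.6898, -1.6925), jump to mode 2
Mode 2: flow for 0.9423 to horizon, guard not reached → x = (1.2752, -3.9604)

1 1.1813 0->2
final: 2 1.2752 -3.9604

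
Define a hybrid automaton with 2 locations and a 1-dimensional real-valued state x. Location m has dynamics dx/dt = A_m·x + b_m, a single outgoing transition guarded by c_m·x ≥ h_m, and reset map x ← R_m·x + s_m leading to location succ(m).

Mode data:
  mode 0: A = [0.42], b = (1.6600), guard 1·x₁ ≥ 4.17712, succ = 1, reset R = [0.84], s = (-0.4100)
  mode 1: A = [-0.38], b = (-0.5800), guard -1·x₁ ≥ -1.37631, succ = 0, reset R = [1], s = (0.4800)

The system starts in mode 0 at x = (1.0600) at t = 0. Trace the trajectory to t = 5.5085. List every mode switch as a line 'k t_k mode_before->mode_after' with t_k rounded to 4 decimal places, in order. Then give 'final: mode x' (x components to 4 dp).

1 1.1514 0->1
2 2.3774 1->0
3 3.1777 0->1
4 4.4038 1->0
5 5.2041 0->1
final: 1 2.5936

Mode 0: guard c·x = 4.1771 hit at Δt = 1.1514 (t = 1.1514), x⁻ = (4.1771) → reset → x⁺ = (3.0988), jump to mode 1
Mode 1: guard c·x = -1.3763 hit at Δt = 1.2260 (t = 2.3774), x⁻ = (1.3763) → reset → x⁺ = (1.8563), jump to mode 0
Mode 0: guard c·x = 4.1771 hit at Δt = 0.8003 (t = 3.1777), x⁻ = (4.1771) → reset → x⁺ = (3.0988), jump to mode 1
Mode 1: guard c·x = -1.3763 hit at Δt = 1.2260 (t = 4.4038), x⁻ = (1.3763) → reset → x⁺ = (1.8563), jump to mode 0
Mode 0: guard c·x = 4.1771 hit at Δt = 0.8003 (t = 5.2041), x⁻ = (4.1771) → reset → x⁺ = (3.0988), jump to mode 1
Mode 1: flow for 0.3044 to horizon, guard not reached → x = (2.5936)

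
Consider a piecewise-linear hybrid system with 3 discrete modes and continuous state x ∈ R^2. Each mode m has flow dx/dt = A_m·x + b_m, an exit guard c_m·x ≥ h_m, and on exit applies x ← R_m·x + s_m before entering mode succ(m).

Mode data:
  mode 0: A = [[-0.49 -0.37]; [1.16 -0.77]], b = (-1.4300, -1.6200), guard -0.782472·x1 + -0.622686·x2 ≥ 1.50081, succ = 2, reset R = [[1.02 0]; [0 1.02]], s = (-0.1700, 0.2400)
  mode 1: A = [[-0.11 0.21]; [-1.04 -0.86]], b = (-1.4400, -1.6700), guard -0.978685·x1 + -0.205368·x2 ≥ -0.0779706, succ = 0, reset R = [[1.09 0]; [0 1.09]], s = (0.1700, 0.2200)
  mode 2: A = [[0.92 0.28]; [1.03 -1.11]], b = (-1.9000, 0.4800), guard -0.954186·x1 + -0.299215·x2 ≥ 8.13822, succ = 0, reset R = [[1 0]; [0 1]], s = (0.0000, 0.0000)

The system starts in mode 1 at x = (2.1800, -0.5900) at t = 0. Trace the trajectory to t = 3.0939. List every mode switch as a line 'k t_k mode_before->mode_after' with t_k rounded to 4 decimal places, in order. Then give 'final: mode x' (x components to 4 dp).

1 0.8659 1->0
2 2.1731 0->2
final: 2 -4.5145 -1.8966

Mode 1: guard c·x = -0.0780 hit at Δt = 0.8659 (t = 0.8659), x⁻ = (0.5199, -2.0977) → reset → x⁺ = (0.7366, -2.0665), jump to mode 0
Mode 0: guard c·x = 1.5008 hit at Δt = 1.3072 (t = 2.1731), x⁻ = (-0.3093, -2.0216) → reset → x⁺ = (-0.4855, -1.8220), jump to mode 2
Mode 2: flow for 0.9208 to horizon, guard not reached → x = (-4.5145, -1.8966)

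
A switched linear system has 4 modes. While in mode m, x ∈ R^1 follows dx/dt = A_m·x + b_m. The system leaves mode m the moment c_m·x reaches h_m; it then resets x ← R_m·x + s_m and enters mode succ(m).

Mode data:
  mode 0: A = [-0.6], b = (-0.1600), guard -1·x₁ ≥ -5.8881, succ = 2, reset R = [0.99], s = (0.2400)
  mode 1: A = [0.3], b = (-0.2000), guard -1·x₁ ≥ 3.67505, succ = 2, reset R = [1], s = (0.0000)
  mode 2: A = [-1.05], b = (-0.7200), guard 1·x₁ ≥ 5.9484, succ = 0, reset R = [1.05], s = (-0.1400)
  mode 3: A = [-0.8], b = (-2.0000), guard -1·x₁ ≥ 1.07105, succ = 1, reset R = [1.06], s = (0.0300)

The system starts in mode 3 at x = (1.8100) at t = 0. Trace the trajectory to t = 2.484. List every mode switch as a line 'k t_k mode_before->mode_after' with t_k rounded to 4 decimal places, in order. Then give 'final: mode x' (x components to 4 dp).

1 1.3800 3->1
final: 1 -1.8011

Mode 3: guard c·x = 1.0711 hit at Δt = 1.3800 (t = 1.3800), x⁻ = (-1.0711) → reset → x⁺ = (-1.1053), jump to mode 1
Mode 1: flow for 1.1040 to horizon, guard not reached → x = (-1.8011)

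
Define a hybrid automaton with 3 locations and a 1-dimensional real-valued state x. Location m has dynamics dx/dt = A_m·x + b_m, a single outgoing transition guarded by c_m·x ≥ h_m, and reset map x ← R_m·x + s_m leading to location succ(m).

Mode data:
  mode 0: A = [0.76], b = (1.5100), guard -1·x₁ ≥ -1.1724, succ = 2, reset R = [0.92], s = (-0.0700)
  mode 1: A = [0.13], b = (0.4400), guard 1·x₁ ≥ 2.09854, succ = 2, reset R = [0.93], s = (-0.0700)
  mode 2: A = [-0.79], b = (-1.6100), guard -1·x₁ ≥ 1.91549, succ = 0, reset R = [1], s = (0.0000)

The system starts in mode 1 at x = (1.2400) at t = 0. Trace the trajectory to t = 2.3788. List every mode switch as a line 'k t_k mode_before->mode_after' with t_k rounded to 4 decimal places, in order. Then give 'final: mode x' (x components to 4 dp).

1 1.3099 1->2
final: 2 -0.3533

Mode 1: guard c·x = 2.0985 hit at Δt = 1.3099 (t = 1.3099), x⁻ = (2.0985) → reset → x⁺ = (1.8816), jump to mode 2
Mode 2: flow for 1.0689 to horizon, guard not reached → x = (-0.3533)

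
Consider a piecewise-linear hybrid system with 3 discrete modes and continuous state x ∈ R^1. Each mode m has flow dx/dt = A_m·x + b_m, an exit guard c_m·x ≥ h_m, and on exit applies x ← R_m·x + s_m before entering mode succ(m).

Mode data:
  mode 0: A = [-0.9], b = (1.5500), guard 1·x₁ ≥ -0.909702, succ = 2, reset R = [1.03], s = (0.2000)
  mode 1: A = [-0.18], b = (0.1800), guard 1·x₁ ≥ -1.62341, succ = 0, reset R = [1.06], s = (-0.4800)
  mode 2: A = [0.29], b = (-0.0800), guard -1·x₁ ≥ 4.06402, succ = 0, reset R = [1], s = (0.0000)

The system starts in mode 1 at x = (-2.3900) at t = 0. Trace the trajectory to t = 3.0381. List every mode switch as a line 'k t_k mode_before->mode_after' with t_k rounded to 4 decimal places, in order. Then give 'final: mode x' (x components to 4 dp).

1 1.4242 1->0
2 1.8677 0->2
final: 2 -1.1463

Mode 1: guard c·x = -1.6234 hit at Δt = 1.4242 (t = 1.4242), x⁻ = (-1.6234) → reset → x⁺ = (-2.2008), jump to mode 0
Mode 0: guard c·x = -0.9097 hit at Δt = 0.4435 (t = 1.8677), x⁻ = (-0.9097) → reset → x⁺ = (-0.7370), jump to mode 2
Mode 2: flow for 1.1704 to horizon, guard not reached → x = (-1.1463)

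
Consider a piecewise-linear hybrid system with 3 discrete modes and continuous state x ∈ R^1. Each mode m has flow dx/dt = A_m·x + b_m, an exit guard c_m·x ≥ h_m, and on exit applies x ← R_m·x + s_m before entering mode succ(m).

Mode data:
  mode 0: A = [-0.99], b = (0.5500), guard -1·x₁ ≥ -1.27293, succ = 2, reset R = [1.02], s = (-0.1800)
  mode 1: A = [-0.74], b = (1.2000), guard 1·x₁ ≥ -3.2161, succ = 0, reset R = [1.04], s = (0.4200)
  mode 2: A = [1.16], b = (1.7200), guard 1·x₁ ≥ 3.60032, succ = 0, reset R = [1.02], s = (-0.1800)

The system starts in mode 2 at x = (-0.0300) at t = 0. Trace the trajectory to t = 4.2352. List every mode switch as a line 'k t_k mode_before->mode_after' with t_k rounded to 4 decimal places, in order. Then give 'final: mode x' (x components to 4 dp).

1 1.0797 2->0
2 2.5034 0->2
3 3.0810 2->0
final: 0 1.4923

Mode 2: guard c·x = 3.6003 hit at Δt = 1.0797 (t = 1.0797), x⁻ = (3.6003) → reset → x⁺ = (3.4923), jump to mode 0
Mode 0: guard c·x = -1.2729 hit at Δt = 1.4237 (t = 2.5034), x⁻ = (1.2729) → reset → x⁺ = (1.1184), jump to mode 2
Mode 2: guard c·x = 3.6003 hit at Δt = 0.5776 (t = 3.0810), x⁻ = (3.6003) → reset → x⁺ = (3.4923), jump to mode 0
Mode 0: flow for 1.1542 to horizon, guard not reached → x = (1.4923)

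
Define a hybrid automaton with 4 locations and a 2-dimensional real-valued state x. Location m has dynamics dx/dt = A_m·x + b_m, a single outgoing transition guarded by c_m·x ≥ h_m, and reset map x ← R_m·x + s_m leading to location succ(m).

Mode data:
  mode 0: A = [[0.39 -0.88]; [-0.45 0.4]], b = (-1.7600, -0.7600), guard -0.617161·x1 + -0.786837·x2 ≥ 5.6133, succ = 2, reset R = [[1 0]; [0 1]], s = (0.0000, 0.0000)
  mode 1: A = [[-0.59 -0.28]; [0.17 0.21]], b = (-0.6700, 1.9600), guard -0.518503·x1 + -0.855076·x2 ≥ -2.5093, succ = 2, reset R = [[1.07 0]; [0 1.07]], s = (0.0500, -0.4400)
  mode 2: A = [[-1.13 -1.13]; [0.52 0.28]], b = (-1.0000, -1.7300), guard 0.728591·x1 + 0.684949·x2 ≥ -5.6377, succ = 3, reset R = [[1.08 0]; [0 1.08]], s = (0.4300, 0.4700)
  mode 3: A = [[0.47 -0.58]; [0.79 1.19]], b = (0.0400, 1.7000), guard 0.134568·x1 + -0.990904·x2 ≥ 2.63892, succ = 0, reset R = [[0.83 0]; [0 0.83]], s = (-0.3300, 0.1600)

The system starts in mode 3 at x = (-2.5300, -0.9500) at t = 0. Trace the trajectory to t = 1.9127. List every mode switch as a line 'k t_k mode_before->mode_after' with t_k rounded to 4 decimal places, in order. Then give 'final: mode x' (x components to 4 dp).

1 0.8073 3->0
final: 0 -3.1471 -2.9337

Mode 3: guard c·x = 2.6389 hit at Δt = 0.8073 (t = 0.8073), x⁻ = (-2.6613, -3.0246) → reset → x⁺ = (-2.5389, -2.3504), jump to mode 0
Mode 0: flow for 1.1054 to horizon, guard not reached → x = (-3.1471, -2.9337)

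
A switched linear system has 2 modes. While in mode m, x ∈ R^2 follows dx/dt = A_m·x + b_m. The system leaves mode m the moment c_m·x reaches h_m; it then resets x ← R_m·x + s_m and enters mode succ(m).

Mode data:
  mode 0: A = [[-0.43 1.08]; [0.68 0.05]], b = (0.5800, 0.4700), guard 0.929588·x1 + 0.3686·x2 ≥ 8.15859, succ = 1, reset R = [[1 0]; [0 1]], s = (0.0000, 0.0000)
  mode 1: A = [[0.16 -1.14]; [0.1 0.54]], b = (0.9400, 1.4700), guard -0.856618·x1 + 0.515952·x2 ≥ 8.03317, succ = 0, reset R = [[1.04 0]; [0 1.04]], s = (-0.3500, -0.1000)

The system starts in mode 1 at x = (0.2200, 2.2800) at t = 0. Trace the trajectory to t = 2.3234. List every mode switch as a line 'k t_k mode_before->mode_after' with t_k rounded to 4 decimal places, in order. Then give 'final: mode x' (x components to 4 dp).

Mode 1: guard c·x = 8.0332 hit at Δt = 1.2586 (t = 1.2586), x⁻ = (-5.2436, 6.8638) → reset → x⁺ = (-5.8034, 7.0383), jump to mode 0
Mode 0: flow for 1.0648 to horizon, guard not reached → x = (2.8531, 7.0499)

1 1.2586 1->0
final: 0 2.8531 7.0499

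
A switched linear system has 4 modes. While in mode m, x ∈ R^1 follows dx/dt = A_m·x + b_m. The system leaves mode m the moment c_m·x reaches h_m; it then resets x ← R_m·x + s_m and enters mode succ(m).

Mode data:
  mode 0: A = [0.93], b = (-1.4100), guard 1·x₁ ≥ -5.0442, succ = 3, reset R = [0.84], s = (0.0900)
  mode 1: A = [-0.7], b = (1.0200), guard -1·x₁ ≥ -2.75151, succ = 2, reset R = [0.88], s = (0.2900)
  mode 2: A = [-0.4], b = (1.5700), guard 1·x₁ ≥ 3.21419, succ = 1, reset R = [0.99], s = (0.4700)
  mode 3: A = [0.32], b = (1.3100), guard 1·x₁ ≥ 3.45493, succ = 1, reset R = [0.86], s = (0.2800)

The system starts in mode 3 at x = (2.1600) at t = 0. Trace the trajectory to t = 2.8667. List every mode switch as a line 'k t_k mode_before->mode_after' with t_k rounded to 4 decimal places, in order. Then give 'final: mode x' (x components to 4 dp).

Mode 3: guard c·x = 3.4549 hit at Δt = 0.5881 (t = 0.5881), x⁻ = (3.4549) → reset → x⁺ = (3.2512), jump to mode 1
Mode 1: guard c·x = -2.7515 hit at Δt = 0.4664 (t = 1.0545), x⁻ = (2.7515) → reset → x⁺ = (2.7113), jump to mode 2
Mode 2: guard c·x = 3.2142 hit at Δt = 1.3375 (t = 2.3920), x⁻ = (3.2142) → reset → x⁺ = (3.6520), jump to mode 1
Mode 1: flow for 0.4747 to horizon, guard not reached → x = (3.0315)

1 0.5881 3->1
2 1.0545 1->2
3 2.3920 2->1
final: 1 3.0315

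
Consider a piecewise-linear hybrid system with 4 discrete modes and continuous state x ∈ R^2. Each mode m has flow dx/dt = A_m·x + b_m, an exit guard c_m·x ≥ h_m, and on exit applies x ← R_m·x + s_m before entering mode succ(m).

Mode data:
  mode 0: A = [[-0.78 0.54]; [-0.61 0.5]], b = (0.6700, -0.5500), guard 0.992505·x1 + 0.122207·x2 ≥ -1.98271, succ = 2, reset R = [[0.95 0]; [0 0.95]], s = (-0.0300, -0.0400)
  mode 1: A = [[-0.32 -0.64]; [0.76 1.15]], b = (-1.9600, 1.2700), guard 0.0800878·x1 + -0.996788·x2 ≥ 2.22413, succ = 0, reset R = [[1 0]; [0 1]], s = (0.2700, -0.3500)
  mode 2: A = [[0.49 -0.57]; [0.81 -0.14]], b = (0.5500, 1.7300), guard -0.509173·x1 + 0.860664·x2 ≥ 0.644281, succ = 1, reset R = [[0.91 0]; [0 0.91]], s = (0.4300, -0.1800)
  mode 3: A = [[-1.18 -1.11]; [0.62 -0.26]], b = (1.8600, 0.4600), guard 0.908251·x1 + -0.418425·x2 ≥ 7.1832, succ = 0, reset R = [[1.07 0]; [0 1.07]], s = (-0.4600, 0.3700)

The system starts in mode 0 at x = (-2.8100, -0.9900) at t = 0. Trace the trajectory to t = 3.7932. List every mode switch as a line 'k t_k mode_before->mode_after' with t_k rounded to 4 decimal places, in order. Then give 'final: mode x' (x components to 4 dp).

Mode 0: guard c·x = -1.9827 hit at Δt = 0.4512 (t = 0.4512), x⁻ = (-1.9000, -0.7935) → reset → x⁺ = (-1.8350, -0.7939), jump to mode 2
Mode 2: guard c·x = 0.6443 hit at Δt = 1.3149 (t = 1.7661), x⁻ = (-1.8607, -0.3522) → reset → x⁺ = (-1.2633, -0.5005), jump to mode 1
Mode 1: guard c·x = 2.2241 hit at Δt = 1.3125 (t = 3.0786), x⁻ = (-2.0998, -2.4000) → reset → x⁺ = (-1.8298, -2.7500), jump to mode 0
Mode 0: flow for 0.7146 to horizon, guard not reached → x = (-1.6093, -3.5173)

1 0.4512 0->2
2 1.7661 2->1
3 3.0786 1->0
final: 0 -1.6093 -3.5173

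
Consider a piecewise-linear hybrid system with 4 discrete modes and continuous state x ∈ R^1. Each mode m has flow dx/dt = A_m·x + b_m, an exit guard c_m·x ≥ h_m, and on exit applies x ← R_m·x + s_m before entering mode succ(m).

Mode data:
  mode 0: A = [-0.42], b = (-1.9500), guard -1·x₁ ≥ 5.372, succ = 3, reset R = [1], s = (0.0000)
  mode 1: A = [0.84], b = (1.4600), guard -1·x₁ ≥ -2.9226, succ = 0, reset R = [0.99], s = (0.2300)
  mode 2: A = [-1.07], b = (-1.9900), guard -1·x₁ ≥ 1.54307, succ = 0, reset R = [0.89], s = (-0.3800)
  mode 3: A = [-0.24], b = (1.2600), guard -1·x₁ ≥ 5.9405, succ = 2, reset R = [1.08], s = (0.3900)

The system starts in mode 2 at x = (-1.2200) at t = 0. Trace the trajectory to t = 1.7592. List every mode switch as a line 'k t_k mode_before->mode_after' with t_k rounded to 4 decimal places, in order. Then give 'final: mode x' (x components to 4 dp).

1 0.6571 2->0
final: 0 -2.8240

Mode 2: guard c·x = 1.5431 hit at Δt = 0.6571 (t = 0.6571), x⁻ = (-1.5431) → reset → x⁺ = (-1.7533), jump to mode 0
Mode 0: flow for 1.1021 to horizon, guard not reached → x = (-2.8240)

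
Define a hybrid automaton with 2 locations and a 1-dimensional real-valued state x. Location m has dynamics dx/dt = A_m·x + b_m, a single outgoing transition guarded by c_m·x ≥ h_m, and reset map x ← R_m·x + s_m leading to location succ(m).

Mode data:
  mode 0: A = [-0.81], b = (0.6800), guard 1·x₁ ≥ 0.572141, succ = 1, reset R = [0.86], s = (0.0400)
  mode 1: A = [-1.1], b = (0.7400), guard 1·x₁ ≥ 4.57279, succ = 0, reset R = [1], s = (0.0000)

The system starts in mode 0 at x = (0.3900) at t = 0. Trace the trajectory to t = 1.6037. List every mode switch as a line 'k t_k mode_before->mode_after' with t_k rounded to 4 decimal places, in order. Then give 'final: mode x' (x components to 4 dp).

1 0.6414 0->1
final: 1 0.6239

Mode 0: guard c·x = 0.5721 hit at Δt = 0.6414 (t = 0.6414), x⁻ = (0.5721) → reset → x⁺ = (0.5320), jump to mode 1
Mode 1: flow for 0.9623 to horizon, guard not reached → x = (0.6239)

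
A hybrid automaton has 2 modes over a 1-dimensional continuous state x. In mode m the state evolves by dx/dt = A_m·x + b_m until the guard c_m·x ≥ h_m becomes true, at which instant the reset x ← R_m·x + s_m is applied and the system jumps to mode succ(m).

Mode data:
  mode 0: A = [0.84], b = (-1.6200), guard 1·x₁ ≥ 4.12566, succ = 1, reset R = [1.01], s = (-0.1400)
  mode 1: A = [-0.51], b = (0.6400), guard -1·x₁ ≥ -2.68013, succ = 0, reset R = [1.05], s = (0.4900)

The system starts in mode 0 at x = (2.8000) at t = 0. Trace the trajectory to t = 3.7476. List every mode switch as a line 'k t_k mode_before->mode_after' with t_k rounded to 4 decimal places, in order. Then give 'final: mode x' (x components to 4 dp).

Mode 0: guard c·x = 4.1257 hit at Δt = 1.1009 (t = 1.1009), x⁻ = (4.1257) → reset → x⁺ = (4.0269), jump to mode 1
Mode 1: guard c·x = -2.6801 hit at Δt = 1.3044 (t = 2.4053), x⁻ = (2.6801) → reset → x⁺ = (3.3041), jump to mode 0
Mode 0: guard c·x = 4.1257 hit at Δt = 0.5575 (t = 2.9628), x⁻ = (4.1257) → reset → x⁺ = (4.0269), jump to mode 1
Mode 1: flow for 0.7848 to horizon, guard not reached → x = (3.1125)

1 1.1009 0->1
2 2.4053 1->0
3 2.9628 0->1
final: 1 3.1125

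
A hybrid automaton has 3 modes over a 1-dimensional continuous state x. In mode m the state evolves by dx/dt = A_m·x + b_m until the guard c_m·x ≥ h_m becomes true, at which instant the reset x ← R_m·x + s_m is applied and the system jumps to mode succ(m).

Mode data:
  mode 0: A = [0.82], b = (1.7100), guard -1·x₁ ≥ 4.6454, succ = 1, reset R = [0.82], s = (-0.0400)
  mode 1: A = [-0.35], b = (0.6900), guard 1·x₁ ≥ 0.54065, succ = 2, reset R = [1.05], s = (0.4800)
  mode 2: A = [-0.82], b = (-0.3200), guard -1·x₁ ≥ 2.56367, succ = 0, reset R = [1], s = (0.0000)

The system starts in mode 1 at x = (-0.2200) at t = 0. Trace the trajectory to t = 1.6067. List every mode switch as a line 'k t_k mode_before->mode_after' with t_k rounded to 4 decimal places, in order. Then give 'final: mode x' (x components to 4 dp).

1 1.2181 1->2
final: 2 0.6553

Mode 1: guard c·x = 0.5406 hit at Δt = 1.2181 (t = 1.2181), x⁻ = (0.5406) → reset → x⁺ = (1.0477), jump to mode 2
Mode 2: flow for 0.3886 to horizon, guard not reached → x = (0.6553)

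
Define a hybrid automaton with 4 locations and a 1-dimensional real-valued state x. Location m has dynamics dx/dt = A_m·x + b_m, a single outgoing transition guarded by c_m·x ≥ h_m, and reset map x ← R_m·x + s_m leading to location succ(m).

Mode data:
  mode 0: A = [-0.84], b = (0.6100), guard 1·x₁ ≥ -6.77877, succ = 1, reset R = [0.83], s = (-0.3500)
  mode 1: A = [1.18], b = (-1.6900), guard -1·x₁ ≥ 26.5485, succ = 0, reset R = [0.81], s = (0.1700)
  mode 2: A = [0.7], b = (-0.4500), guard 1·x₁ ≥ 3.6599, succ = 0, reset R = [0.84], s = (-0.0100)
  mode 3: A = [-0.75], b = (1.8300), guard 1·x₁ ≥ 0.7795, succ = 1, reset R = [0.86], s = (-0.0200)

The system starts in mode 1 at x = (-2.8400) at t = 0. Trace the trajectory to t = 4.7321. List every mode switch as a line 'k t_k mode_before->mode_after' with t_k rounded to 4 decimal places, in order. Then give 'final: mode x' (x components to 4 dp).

1 1.5927 1->0
2 2.8763 0->1
3 4.0025 1->0
final: 0 -11.2258

Mode 1: guard c·x = 26.5485 hit at Δt = 1.5927 (t = 1.5927), x⁻ = (-26.5485) → reset → x⁺ = (-21.3343), jump to mode 0
Mode 0: guard c·x = -6.7788 hit at Δt = 1.2836 (t = 2.8763), x⁻ = (-6.7788) → reset → x⁺ = (-5.9764), jump to mode 1
Mode 1: guard c·x = 26.5485 hit at Δt = 1.1262 (t = 4.0025), x⁻ = (-26.5485) → reset → x⁺ = (-21.3343), jump to mode 0
Mode 0: flow for 0.7296 to horizon, guard not reached → x = (-11.2258)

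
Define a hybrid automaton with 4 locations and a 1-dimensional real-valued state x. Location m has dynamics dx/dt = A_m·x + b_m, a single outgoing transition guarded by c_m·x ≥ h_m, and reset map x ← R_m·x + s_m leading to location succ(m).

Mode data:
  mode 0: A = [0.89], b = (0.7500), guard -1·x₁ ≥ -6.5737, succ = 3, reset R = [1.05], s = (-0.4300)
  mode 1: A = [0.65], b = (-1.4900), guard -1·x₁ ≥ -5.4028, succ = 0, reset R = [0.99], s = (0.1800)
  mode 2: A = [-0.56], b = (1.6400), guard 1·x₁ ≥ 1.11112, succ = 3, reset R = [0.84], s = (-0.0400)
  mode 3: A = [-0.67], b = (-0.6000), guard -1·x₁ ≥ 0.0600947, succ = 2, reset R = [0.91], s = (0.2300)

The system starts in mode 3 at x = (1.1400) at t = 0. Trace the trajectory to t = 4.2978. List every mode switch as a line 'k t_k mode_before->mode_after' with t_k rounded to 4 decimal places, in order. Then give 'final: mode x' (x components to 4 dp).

Mode 3: guard c·x = 0.0601 hit at Δt = 1.3292 (t = 1.3292), x⁻ = (-0.0601) → reset → x⁺ = (0.1753), jump to mode 2
Mode 2: guard c·x = 1.1111 hit at Δt = 0.7417 (t = 2.0709), x⁻ = (1.1111) → reset → x⁺ = (0.8933), jump to mode 3
Mode 3: guard c·x = 0.0601 hit at Δt = 1.1364 (t = 3.2073), x⁻ = (-0.0601) → reset → x⁺ = (0.1753), jump to mode 2
Mode 2: guard c·x = 1.1111 hit at Δt = 0.7417 (t = 3.9490), x⁻ = (1.1111) → reset → x⁺ = (0.8933), jump to mode 3
Mode 3: flow for 0.3488 to horizon, guard not reached → x = (0.5205)

1 1.3292 3->2
2 2.0709 2->3
3 3.2073 3->2
4 3.9490 2->3
final: 3 0.5205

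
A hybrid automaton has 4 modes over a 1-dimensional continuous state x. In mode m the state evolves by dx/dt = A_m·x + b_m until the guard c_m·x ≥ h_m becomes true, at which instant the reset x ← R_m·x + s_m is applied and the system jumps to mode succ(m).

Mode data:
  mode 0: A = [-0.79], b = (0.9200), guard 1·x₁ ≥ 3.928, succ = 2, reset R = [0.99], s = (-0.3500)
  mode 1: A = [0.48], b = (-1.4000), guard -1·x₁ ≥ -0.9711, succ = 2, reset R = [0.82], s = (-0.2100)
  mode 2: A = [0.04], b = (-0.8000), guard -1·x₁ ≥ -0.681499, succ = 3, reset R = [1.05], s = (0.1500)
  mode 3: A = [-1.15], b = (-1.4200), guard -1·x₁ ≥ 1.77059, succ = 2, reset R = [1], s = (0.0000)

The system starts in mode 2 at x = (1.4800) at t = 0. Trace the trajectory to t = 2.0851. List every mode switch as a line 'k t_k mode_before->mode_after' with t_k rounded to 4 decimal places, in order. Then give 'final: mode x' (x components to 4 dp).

1 1.0553 2->3
final: 3 -0.5921

Mode 2: guard c·x = -0.6815 hit at Δt = 1.0553 (t = 1.0553), x⁻ = (0.6815) → reset → x⁺ = (0.8656), jump to mode 3
Mode 3: flow for 1.0298 to horizon, guard not reached → x = (-0.5921)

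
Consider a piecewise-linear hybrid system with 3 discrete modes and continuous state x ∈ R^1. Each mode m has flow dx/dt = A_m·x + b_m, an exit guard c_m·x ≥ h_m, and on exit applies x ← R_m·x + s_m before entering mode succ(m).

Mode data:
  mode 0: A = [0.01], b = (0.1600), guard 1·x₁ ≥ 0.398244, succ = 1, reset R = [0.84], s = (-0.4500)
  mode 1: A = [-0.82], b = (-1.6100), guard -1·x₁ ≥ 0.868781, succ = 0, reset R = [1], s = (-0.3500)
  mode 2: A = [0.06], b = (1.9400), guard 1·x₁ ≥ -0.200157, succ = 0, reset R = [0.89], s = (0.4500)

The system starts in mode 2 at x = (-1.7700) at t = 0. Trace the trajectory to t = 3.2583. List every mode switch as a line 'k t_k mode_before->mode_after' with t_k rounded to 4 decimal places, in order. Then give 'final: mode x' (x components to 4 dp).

Mode 2: guard c·x = -0.2002 hit at Δt = 0.8348 (t = 0.8348), x⁻ = (-0.2002) → reset → x⁺ = (0.2719), jump to mode 0
Mode 0: guard c·x = 0.3982 hit at Δt = 0.7737 (t = 1.6085), x⁻ = (0.3982) → reset → x⁺ = (-0.1155), jump to mode 1
Mode 1: guard c·x = 0.8688 hit at Δt = 0.6386 (t = 2.2471), x⁻ = (-0.8688) → reset → x⁺ = (-1.2188), jump to mode 0
Mode 0: flow for 1.0112 to horizon, guard not reached → x = (-1.0686)

1 0.8348 2->0
2 1.6085 0->1
3 2.2471 1->0
final: 0 -1.0686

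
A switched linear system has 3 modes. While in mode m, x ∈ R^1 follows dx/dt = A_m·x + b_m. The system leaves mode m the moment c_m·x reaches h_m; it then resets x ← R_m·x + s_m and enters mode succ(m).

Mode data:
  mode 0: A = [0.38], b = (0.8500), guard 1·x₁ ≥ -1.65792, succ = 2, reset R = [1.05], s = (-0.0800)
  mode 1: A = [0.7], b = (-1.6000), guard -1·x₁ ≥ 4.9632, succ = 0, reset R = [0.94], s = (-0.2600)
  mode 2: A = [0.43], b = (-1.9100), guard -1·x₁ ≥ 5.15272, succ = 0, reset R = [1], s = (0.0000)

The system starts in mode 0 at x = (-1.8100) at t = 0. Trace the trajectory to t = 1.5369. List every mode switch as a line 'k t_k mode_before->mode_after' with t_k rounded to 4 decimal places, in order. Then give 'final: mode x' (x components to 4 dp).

Mode 0: guard c·x = -1.6579 hit at Δt = 0.8020 (t = 0.8020), x⁻ = (-1.6579) → reset → x⁺ = (-1.8208), jump to mode 2
Mode 2: flow for 0.7349 to horizon, guard not reached → x = (-4.1483)

1 0.8020 0->2
final: 2 -4.1483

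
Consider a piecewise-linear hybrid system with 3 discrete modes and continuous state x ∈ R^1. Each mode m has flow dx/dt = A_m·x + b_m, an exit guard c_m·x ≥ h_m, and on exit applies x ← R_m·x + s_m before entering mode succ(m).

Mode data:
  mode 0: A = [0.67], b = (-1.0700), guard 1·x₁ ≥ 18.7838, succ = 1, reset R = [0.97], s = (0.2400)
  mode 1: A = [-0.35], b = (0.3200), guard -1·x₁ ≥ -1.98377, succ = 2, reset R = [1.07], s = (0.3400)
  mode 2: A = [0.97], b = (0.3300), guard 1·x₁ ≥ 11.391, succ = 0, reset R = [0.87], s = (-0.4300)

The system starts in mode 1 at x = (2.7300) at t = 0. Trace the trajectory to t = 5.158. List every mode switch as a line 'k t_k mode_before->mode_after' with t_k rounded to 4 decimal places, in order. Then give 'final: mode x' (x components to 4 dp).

Mode 1: guard c·x = -1.9838 hit at Δt = 1.5123 (t = 1.5123), x⁻ = (1.9838) → reset → x⁺ = (2.4626), jump to mode 2
Mode 2: guard c·x = 11.3910 hit at Δt = 1.4759 (t = 2.9882), x⁻ = (11.3910) → reset → x⁺ = (9.4802), jump to mode 0
Mode 0: guard c·x = 18.7838 hit at Δt = 1.1633 (t = 4.1515), x⁻ = (18.7838) → reset → x⁺ = (18.4603), jump to mode 1
Mode 1: flow for 1.0065 to horizon, guard not reached → x = (13.2506)

1 1.5123 1->2
2 2.9882 2->0
3 4.1515 0->1
final: 1 13.2506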